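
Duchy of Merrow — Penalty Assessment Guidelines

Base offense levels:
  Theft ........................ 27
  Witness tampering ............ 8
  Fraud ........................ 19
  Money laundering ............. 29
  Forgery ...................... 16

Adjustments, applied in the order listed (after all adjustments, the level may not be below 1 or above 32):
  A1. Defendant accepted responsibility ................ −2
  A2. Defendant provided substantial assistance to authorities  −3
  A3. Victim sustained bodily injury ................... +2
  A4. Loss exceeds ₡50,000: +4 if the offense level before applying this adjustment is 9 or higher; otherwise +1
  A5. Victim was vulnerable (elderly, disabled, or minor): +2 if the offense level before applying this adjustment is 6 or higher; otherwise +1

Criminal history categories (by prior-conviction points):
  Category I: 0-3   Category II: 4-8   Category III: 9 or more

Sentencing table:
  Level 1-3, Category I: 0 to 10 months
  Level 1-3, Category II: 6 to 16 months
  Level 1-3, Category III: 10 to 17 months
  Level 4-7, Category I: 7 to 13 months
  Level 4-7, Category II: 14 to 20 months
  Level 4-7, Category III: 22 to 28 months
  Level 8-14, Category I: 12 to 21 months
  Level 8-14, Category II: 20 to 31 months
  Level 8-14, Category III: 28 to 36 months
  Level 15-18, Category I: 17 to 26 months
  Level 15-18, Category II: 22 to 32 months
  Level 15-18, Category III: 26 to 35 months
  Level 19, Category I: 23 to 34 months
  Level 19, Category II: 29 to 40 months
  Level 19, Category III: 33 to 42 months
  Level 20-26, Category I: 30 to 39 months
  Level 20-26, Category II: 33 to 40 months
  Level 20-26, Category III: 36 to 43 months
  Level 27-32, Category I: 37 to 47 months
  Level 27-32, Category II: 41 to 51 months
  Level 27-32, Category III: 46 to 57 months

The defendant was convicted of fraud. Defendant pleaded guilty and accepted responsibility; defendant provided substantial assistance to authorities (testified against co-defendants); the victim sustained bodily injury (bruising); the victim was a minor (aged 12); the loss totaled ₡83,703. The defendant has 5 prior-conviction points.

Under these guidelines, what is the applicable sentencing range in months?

33-40 months

Base offense level for fraud: 19.
A1 applies: 19 − 2 = 17.
A2 applies: 17 − 3 = 14.
A3 applies: 14 + 2 = 16.
A4 applies (level before this adjustment is 16 ≥ 9, so +4): 16 + 4 = 20.
A5 applies (level before this adjustment is 20 ≥ 6, so +2): 20 + 2 = 22.
Final offense level: 22.
Criminal history: 5 prior points → Category II (4-8).
Level 22 falls in the 20-26 band.
Grid: Level 20-26 × Category II = 33-40 months.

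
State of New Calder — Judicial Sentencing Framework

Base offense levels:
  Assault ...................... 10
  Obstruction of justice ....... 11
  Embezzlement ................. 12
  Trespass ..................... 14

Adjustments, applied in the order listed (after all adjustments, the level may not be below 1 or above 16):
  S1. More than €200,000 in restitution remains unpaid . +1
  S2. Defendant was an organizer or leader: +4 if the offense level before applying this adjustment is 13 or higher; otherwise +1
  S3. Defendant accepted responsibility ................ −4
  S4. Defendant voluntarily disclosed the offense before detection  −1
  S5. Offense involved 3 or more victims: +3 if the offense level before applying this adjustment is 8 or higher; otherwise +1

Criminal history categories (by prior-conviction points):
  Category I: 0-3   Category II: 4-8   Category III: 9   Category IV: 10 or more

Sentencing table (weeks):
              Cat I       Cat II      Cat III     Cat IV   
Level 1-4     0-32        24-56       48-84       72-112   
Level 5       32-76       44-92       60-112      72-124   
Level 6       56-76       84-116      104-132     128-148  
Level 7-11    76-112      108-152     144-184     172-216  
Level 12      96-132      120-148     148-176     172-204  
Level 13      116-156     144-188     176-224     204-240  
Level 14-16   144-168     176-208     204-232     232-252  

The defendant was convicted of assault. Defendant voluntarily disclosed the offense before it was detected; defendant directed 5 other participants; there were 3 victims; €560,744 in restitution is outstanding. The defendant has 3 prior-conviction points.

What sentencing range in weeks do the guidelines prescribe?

Base offense level for assault: 10.
S1 applies: 10 + 1 = 11.
S2 applies (level before this adjustment is 11 < 13, so +1): 11 + 1 = 12.
S3 does not apply.
S4 applies: 12 − 1 = 11.
S5 applies (level before this adjustment is 11 ≥ 8, so +3): 11 + 3 = 14.
Final offense level: 14.
Criminal history: 3 prior points → Category I (0-3).
Level 14 falls in the 14-16 band.
Grid: Level 14-16 × Category I = 144-168 weeks.

144-168 weeks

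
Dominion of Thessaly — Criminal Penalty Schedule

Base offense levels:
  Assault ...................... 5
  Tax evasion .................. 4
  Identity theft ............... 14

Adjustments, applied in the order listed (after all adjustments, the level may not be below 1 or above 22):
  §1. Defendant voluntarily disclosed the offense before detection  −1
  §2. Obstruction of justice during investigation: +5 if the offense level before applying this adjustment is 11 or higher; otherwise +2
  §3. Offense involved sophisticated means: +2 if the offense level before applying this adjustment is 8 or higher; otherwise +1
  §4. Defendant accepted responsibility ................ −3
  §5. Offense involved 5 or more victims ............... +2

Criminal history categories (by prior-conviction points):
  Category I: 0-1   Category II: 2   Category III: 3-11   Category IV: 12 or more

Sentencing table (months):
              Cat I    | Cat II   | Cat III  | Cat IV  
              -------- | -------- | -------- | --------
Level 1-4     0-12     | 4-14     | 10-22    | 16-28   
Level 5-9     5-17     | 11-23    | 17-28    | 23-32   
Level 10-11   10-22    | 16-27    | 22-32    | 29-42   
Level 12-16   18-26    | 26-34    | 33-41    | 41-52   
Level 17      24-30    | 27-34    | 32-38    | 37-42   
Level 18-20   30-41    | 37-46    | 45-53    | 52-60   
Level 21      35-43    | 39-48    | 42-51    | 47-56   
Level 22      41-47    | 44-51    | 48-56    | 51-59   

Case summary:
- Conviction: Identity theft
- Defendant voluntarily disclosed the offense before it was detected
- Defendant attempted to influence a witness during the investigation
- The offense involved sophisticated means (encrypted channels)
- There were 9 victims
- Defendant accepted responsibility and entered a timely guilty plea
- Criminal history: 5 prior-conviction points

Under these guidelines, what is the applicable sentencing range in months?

45-53 months

Base offense level for identity theft: 14.
§1 applies: 14 − 1 = 13.
§2 applies (level before this adjustment is 13 ≥ 11, so +5): 13 + 5 = 18.
§3 applies (level before this adjustment is 18 ≥ 8, so +2): 18 + 2 = 20.
§4 applies: 20 − 3 = 17.
§5 applies: 17 + 2 = 19.
Final offense level: 19.
Criminal history: 5 prior points → Category III (3-11).
Level 19 falls in the 18-20 band.
Grid: Level 18-20 × Category III = 45-53 months.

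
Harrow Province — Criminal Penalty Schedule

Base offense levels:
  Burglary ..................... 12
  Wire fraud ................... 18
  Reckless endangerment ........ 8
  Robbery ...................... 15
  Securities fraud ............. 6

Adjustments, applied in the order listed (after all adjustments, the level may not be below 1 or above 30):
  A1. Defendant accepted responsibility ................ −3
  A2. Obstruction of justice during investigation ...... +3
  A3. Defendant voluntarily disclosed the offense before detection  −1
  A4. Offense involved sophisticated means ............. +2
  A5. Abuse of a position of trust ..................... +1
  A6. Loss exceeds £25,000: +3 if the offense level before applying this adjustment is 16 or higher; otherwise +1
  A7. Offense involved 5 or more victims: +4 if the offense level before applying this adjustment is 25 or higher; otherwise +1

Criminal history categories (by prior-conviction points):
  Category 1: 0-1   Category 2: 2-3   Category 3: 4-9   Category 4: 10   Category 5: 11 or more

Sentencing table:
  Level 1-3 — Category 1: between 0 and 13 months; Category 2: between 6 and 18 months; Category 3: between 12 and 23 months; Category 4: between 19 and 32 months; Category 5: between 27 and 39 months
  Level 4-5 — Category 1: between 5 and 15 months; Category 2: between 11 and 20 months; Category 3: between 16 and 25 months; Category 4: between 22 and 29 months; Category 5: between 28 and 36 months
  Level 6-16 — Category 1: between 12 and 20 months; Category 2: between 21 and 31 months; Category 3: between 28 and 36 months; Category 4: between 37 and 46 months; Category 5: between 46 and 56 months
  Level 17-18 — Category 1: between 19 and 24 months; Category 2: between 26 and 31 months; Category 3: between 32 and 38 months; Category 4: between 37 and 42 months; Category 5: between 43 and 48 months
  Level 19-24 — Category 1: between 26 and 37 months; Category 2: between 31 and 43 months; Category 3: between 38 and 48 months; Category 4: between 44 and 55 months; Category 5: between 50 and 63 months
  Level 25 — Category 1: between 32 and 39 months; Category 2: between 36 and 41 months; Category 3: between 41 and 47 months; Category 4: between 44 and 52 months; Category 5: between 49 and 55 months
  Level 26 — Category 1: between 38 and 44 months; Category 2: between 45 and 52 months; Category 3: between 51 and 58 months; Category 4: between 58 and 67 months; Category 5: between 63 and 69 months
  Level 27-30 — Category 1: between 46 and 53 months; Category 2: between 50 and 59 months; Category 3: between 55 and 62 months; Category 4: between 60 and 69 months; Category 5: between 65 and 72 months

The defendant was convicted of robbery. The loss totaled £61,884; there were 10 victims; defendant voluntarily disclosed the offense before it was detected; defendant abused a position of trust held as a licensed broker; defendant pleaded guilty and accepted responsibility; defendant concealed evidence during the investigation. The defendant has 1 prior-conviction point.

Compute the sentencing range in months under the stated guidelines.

19-24 months

Base offense level for robbery: 15.
A1 applies: 15 − 3 = 12.
A2 applies: 12 + 3 = 15.
A3 applies: 15 − 1 = 14.
A4 does not apply.
A5 applies: 14 + 1 = 15.
A6 applies (level before this adjustment is 15 < 16, so +1): 15 + 1 = 16.
A7 applies (level before this adjustment is 16 < 25, so +1): 16 + 1 = 17.
Final offense level: 17.
Criminal history: 1 prior point → Category 1 (0-1).
Level 17 falls in the 17-18 band.
Grid: Level 17-18 × Category 1 = 19-24 months.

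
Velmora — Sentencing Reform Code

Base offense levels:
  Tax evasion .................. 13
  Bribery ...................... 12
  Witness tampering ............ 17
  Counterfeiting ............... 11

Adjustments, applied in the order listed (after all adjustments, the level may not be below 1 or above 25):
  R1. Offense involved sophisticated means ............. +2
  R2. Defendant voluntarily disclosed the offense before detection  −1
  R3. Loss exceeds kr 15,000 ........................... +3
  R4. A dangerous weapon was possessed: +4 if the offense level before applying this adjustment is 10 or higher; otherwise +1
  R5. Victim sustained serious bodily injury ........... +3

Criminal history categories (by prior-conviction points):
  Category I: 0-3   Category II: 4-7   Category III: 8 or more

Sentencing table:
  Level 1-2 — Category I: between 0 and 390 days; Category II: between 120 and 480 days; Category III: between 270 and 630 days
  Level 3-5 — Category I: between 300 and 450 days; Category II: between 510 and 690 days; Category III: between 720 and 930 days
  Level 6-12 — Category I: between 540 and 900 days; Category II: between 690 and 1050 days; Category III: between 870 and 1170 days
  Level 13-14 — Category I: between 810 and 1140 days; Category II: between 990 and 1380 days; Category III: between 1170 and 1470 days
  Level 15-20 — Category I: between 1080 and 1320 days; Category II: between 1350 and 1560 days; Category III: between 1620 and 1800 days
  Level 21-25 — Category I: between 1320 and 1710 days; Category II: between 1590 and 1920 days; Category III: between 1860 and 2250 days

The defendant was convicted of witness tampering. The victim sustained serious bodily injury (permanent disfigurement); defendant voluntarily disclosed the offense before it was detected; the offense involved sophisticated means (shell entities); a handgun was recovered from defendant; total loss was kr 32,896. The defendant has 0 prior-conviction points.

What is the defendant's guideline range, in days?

Base offense level for witness tampering: 17.
R1 applies: 17 + 2 = 19.
R2 applies: 19 − 1 = 18.
R3 applies: 18 + 3 = 21.
R4 applies (level before this adjustment is 21 ≥ 10, so +4): 21 + 4 = 25.
R5 applies: 25 + 3 = 28.
Level 28 exceeds the maximum of 25; capped at 25.
Final offense level: 25.
Criminal history: 0 prior points → Category I (0-3).
Level 25 falls in the 21-25 band.
Grid: Level 21-25 × Category I = 1320-1710 days.

1320-1710 days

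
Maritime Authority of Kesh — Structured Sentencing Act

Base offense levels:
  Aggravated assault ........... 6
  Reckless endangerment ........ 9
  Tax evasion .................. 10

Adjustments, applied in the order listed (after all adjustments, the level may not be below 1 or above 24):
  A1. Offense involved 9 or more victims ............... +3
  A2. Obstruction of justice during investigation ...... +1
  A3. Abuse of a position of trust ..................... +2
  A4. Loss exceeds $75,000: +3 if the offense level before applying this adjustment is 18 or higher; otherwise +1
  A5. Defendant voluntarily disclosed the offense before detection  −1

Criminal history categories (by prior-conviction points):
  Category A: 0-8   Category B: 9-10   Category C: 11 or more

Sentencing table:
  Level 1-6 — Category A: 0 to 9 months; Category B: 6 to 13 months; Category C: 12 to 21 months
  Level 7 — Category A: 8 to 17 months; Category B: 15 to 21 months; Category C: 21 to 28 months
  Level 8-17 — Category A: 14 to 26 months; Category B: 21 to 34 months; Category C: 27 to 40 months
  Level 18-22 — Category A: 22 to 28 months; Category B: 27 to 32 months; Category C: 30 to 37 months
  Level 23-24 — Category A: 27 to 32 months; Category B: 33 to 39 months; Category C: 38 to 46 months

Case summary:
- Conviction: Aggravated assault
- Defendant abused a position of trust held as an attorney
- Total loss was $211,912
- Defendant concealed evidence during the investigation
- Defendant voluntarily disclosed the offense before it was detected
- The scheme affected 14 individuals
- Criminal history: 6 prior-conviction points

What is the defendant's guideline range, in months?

14-26 months

Base offense level for aggravated assault: 6.
A1 applies: 6 + 3 = 9.
A2 applies: 9 + 1 = 10.
A3 applies: 10 + 2 = 12.
A4 applies (level before this adjustment is 12 < 18, so +1): 12 + 1 = 13.
A5 applies: 13 − 1 = 12.
Final offense level: 12.
Criminal history: 6 prior points → Category A (0-8).
Level 12 falls in the 8-17 band.
Grid: Level 8-17 × Category A = 14-26 months.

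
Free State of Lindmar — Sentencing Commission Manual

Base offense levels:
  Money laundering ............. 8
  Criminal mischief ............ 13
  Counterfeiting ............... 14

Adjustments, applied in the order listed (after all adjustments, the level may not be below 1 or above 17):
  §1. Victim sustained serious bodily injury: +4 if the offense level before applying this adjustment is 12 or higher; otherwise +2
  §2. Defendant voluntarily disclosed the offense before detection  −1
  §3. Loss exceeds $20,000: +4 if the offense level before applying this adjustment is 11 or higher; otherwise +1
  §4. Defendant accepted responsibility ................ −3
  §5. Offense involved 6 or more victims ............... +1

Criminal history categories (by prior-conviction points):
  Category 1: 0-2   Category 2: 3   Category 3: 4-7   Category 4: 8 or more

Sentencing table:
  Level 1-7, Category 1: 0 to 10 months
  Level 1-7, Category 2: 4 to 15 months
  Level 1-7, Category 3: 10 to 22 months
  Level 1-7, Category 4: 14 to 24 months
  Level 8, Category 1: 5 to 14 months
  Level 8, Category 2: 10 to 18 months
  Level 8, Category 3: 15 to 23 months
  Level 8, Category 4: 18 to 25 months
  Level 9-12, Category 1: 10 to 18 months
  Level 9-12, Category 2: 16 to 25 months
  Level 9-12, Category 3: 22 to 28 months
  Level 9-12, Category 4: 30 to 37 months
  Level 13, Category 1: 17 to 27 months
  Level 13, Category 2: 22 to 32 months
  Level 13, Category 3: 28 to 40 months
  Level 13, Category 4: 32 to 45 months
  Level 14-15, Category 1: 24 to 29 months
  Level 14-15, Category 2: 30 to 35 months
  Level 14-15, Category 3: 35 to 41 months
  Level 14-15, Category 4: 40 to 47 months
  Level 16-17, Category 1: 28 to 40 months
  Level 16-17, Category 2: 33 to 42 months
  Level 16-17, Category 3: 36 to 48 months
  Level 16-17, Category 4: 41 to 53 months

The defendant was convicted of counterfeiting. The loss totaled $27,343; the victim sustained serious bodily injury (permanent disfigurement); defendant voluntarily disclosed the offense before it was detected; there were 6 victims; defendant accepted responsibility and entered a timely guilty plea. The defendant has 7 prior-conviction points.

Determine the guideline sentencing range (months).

Base offense level for counterfeiting: 14.
§1 applies (level before this adjustment is 14 ≥ 12, so +4): 14 + 4 = 18.
§2 applies: 18 − 1 = 17.
§3 applies (level before this adjustment is 17 ≥ 11, so +4): 17 + 4 = 21.
§4 applies: 21 − 3 = 18.
§5 applies: 18 + 1 = 19.
Level 19 exceeds the maximum of 17; capped at 17.
Final offense level: 17.
Criminal history: 7 prior points → Category 3 (4-7).
Level 17 falls in the 16-17 band.
Grid: Level 16-17 × Category 3 = 36-48 months.

36-48 months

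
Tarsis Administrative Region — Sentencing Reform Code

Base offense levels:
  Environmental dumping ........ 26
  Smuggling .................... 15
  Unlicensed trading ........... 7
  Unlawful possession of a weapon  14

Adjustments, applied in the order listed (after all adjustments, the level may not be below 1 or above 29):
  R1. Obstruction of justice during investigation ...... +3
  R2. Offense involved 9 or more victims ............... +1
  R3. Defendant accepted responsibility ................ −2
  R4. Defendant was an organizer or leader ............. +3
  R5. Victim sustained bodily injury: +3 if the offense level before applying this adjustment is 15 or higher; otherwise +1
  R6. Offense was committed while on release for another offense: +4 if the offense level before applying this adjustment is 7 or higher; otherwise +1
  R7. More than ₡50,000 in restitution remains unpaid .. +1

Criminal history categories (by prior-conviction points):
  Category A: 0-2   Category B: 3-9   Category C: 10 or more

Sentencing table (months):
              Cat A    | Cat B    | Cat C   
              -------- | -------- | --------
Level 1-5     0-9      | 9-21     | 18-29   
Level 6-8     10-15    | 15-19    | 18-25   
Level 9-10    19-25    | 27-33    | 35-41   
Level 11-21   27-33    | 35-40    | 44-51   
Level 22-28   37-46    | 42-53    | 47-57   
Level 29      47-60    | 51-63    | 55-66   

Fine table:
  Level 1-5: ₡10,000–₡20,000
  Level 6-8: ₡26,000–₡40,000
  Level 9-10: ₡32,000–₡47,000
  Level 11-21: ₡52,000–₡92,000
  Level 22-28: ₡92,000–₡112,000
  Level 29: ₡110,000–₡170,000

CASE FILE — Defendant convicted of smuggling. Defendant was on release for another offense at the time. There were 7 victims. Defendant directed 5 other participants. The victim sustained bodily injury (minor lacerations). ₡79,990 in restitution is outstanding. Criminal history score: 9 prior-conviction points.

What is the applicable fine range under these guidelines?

₡92,000–₡112,000

Base offense level for smuggling: 15.
R2 does not apply.
R3 does not apply.
R4 applies: 15 + 3 = 18.
R5 applies (level before this adjustment is 18 ≥ 15, so +3): 18 + 3 = 21.
R6 applies (level before this adjustment is 21 ≥ 7, so +4): 21 + 4 = 25.
R7 applies: 25 + 1 = 26.
Final offense level: 26.
Level 26 falls in the 22-28 band.
Fine table: Level 22-28 → ₡92,000–₡112,000.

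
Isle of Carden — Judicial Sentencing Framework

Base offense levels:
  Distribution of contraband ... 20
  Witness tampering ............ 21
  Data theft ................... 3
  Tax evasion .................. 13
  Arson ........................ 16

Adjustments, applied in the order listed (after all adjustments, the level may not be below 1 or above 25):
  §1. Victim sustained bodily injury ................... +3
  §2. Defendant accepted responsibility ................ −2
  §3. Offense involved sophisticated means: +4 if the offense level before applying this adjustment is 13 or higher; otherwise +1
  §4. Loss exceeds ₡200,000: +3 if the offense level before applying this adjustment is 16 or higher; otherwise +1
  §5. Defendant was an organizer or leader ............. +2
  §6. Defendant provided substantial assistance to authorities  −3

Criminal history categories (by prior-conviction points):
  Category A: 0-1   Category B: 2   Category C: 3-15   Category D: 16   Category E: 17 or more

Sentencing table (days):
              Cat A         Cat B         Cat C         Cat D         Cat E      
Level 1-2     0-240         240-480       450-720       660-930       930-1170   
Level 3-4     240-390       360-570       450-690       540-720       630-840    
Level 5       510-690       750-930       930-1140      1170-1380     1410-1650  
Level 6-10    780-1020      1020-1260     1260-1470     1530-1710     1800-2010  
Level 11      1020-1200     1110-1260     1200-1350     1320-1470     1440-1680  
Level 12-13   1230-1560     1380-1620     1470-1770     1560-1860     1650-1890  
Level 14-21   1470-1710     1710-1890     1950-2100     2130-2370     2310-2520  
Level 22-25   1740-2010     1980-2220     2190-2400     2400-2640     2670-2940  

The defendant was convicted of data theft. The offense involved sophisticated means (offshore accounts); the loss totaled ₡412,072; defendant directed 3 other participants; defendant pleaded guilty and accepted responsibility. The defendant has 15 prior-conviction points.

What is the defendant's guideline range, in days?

Base offense level for data theft: 3.
§2 applies: 3 − 2 = 1.
§3 applies (level before this adjustment is 1 < 13, so +1): 1 + 1 = 2.
§4 applies (level before this adjustment is 2 < 16, so +1): 2 + 1 = 3.
§5 applies: 3 + 2 = 5.
§6 does not apply.
Final offense level: 5.
Criminal history: 15 prior points → Category C (3-15).
Level 5 falls in the 5 band.
Grid: Level 5 × Category C = 930-1140 days.

930-1140 days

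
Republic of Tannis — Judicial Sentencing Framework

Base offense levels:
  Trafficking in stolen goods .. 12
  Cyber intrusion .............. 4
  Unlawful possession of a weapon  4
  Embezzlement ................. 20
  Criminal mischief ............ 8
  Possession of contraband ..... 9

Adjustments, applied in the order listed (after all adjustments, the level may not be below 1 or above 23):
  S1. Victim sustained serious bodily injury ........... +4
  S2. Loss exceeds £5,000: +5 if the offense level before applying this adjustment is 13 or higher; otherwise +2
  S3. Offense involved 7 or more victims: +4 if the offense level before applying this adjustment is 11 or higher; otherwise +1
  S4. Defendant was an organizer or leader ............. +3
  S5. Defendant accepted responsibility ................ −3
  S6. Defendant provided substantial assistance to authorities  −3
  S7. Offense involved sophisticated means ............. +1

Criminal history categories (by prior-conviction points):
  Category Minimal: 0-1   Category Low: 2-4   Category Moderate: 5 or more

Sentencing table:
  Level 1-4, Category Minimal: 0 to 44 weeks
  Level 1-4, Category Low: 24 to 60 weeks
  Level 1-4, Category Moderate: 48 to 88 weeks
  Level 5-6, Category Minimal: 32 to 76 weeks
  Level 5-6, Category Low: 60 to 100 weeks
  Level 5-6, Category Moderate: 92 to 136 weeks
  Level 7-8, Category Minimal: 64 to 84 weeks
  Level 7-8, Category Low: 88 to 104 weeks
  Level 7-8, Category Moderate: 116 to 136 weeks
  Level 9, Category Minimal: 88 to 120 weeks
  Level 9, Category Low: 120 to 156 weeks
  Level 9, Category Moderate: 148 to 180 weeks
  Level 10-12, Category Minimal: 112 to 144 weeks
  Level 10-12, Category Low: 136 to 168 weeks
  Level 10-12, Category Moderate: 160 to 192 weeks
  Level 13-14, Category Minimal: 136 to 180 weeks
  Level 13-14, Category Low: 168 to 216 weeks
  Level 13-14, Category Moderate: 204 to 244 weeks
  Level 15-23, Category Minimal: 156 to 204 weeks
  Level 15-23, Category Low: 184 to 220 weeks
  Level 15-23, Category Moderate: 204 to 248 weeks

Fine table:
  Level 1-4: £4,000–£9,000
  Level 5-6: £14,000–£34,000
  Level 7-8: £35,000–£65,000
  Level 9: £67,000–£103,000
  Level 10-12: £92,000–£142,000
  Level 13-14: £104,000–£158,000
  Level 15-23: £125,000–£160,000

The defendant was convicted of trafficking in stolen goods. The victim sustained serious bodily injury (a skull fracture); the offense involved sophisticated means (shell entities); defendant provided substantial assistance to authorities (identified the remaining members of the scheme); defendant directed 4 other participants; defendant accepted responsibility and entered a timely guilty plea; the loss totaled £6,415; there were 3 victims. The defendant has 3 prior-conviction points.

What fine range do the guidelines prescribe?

Base offense level for trafficking in stolen goods: 12.
S1 applies: 12 + 4 = 16.
S2 applies (level before this adjustment is 16 ≥ 13, so +5): 16 + 5 = 21.
S3 does not apply.
S4 applies: 21 + 3 = 24.
S5 applies: 24 − 3 = 21.
S6 applies: 21 − 3 = 18.
S7 applies: 18 + 1 = 19.
Final offense level: 19.
Level 19 falls in the 15-23 band.
Fine table: Level 15-23 → £125,000–£160,000.

£125,000–£160,000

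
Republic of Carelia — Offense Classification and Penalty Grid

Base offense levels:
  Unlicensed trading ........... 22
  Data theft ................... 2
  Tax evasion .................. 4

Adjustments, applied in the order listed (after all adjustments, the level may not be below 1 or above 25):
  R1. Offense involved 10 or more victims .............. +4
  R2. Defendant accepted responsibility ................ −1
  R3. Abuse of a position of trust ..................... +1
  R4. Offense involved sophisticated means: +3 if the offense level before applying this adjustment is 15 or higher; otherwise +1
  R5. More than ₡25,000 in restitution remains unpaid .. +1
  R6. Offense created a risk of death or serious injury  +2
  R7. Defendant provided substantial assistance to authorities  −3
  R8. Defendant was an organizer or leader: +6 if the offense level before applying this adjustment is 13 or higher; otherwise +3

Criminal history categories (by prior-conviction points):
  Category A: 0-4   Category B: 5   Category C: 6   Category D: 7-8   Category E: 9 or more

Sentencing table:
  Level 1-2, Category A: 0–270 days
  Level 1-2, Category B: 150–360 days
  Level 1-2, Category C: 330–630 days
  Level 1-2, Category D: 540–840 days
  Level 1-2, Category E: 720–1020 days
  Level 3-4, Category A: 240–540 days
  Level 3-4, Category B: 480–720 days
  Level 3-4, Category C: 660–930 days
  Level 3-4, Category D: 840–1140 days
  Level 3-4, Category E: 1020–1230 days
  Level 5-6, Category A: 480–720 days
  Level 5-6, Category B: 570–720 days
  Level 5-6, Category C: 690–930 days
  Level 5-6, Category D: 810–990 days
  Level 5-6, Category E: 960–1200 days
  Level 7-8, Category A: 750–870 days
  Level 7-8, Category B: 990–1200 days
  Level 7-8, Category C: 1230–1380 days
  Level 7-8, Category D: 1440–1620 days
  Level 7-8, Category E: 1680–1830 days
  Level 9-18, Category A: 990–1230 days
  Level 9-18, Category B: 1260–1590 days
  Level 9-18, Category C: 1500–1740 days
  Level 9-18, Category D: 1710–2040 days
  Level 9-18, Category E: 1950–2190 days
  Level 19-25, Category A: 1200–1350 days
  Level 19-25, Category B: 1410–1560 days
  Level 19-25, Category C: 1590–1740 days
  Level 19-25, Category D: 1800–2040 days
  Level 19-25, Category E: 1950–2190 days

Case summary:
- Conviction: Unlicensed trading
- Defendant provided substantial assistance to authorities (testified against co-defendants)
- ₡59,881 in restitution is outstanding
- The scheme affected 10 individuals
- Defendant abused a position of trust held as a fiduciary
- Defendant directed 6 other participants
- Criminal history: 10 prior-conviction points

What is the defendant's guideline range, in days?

Base offense level for unlicensed trading: 22.
R1 applies: 22 + 4 = 26.
R3 applies: 26 + 1 = 27.
R5 applies: 27 + 1 = 28.
R6 does not apply.
R7 applies: 28 − 3 = 25.
R8 applies (level before this adjustment is 25 ≥ 13, so +6): 25 + 6 = 31.
Level 31 exceeds the maximum of 25; capped at 25.
Final offense level: 25.
Criminal history: 10 prior points → Category E (9+).
Level 25 falls in the 19-25 band.
Grid: Level 19-25 × Category E = 1950-2190 days.

1950-2190 days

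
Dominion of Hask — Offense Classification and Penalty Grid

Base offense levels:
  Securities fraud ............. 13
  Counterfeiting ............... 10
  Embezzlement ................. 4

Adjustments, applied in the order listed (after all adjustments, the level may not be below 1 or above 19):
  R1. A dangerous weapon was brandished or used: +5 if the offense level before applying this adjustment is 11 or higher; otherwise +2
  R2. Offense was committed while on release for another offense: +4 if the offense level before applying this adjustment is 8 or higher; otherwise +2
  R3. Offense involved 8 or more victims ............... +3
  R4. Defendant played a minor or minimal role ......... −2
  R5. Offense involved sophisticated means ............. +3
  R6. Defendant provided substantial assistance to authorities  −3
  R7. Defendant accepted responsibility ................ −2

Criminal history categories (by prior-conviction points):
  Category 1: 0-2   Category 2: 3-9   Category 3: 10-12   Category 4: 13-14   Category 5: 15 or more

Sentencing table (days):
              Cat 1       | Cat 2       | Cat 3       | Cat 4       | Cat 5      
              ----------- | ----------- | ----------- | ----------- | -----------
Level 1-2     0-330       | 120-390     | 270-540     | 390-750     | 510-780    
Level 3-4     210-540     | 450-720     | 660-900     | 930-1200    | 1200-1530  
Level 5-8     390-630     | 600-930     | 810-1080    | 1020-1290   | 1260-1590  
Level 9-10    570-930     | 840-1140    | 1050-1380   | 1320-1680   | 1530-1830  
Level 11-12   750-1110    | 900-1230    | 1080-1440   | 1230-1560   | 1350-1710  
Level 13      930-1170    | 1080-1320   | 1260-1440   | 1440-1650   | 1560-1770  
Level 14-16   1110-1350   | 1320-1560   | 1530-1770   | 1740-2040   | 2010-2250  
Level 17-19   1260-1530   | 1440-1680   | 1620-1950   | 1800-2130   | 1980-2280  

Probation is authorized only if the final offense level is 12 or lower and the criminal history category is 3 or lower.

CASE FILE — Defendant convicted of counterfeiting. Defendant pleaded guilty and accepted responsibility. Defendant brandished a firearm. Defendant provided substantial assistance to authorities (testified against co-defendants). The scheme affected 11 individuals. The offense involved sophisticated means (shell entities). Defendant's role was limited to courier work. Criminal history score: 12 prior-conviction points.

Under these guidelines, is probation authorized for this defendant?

Base offense level for counterfeiting: 10.
R1 applies (level before this adjustment is 10 < 11, so +2): 10 + 2 = 12.
R3 applies: 12 + 3 = 15.
R4 applies: 15 − 2 = 13.
R5 applies: 13 + 3 = 16.
R6 applies: 16 − 3 = 13.
R7 applies: 13 − 2 = 11.
Final offense level: 11.
Criminal history: 12 prior points → Category 3 (10-12).
Level 11 falls in the 11-12 band.
Grid: Level 11-12 × Category 3 = 1080-1440 days.
Probation check: level 11 ≤ 12 and category 3 ≤ 3 → eligible.

Yes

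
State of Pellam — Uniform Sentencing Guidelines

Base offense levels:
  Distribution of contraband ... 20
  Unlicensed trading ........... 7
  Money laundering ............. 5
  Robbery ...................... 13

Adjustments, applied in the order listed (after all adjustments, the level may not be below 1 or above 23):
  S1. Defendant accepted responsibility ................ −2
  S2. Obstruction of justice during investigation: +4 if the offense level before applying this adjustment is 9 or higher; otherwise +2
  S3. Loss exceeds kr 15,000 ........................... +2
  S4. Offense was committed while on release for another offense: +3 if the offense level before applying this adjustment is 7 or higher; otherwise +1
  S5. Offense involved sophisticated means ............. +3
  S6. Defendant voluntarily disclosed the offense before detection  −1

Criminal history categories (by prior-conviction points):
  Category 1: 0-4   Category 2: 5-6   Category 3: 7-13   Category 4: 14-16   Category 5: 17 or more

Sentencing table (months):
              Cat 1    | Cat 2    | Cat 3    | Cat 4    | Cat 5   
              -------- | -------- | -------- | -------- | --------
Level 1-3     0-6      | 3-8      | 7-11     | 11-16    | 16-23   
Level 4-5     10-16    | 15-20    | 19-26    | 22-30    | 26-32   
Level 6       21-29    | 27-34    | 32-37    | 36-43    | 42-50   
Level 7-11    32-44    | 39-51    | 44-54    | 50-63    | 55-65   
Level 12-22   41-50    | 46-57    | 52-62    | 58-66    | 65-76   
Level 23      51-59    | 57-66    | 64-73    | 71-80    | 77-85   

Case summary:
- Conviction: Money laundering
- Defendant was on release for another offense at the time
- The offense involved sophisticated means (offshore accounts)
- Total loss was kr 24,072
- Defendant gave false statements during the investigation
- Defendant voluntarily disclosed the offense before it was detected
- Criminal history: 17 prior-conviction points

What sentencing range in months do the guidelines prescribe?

65-76 months

Base offense level for money laundering: 5.
S2 applies (level before this adjustment is 5 < 9, so +2): 5 + 2 = 7.
S3 applies: 7 + 2 = 9.
S4 applies (level before this adjustment is 9 ≥ 7, so +3): 9 + 3 = 12.
S5 applies: 12 + 3 = 15.
S6 applies: 15 − 1 = 14.
Final offense level: 14.
Criminal history: 17 prior points → Category 5 (17+).
Level 14 falls in the 12-22 band.
Grid: Level 12-22 × Category 5 = 65-76 months.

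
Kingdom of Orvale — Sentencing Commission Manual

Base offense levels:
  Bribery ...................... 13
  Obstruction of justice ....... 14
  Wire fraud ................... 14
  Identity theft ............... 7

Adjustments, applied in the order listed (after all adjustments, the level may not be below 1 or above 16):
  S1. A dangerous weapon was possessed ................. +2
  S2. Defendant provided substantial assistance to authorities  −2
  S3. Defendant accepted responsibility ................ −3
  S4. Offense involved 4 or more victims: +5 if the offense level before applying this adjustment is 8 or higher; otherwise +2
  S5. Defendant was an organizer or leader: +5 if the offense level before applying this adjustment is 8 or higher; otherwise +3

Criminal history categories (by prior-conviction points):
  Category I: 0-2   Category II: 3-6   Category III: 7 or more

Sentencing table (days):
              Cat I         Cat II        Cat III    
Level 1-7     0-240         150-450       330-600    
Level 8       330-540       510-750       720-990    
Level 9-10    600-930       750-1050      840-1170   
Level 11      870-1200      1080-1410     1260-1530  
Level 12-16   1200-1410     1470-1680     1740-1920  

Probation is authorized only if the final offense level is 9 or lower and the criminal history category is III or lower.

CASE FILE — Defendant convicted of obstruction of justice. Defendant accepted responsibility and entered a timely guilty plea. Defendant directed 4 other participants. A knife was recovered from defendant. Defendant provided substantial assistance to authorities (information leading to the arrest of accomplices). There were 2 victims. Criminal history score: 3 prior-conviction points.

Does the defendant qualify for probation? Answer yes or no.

No

Base offense level for obstruction of justice: 14.
S1 applies: 14 + 2 = 16.
S2 applies: 16 − 2 = 14.
S3 applies: 14 − 3 = 11.
S5 applies (level before this adjustment is 11 ≥ 8, so +5): 11 + 5 = 16.
Final offense level: 16.
Criminal history: 3 prior points → Category II (3-6).
Level 16 falls in the 12-16 band.
Grid: Level 12-16 × Category II = 1470-1680 days.
Probation check: level 16 > 9 and category II ≤ III → not eligible.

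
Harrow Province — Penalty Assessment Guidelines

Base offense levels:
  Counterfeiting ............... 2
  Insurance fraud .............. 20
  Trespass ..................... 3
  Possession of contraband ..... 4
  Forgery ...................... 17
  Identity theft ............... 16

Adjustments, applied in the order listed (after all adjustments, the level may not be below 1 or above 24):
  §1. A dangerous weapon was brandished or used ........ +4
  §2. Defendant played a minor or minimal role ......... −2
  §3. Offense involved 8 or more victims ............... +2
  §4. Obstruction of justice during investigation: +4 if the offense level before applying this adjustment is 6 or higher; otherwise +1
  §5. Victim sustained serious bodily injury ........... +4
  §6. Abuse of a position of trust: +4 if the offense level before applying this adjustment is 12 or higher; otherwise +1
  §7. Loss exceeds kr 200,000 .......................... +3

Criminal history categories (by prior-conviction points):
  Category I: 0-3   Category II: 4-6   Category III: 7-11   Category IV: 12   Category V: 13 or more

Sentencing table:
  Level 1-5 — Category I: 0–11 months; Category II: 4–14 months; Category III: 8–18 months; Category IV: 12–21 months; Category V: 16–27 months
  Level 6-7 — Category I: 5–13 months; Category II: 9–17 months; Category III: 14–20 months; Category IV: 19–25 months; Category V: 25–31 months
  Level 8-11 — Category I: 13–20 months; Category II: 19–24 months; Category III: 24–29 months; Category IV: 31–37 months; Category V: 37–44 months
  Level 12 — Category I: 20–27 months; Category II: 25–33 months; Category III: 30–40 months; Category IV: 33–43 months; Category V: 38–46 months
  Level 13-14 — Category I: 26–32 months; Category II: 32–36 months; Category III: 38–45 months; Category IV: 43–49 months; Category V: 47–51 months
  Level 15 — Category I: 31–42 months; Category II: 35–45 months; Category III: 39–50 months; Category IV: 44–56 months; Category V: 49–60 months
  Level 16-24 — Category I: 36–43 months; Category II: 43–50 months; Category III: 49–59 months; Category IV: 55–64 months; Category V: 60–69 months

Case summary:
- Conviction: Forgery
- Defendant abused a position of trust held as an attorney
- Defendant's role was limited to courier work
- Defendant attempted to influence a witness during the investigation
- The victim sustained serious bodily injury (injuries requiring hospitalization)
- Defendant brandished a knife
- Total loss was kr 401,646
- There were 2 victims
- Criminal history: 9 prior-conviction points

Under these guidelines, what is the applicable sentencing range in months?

Base offense level for forgery: 17.
§1 applies: 17 + 4 = 21.
§2 applies: 21 − 2 = 19.
§4 applies (level before this adjustment is 19 ≥ 6, so +4): 19 + 4 = 23.
§5 applies: 23 + 4 = 27.
§6 applies (level before this adjustment is 27 ≥ 12, so +4): 27 + 4 = 31.
§7 applies: 31 + 3 = 34.
Level 34 exceeds the maximum of 24; capped at 24.
Final offense level: 24.
Criminal history: 9 prior points → Category III (7-11).
Level 24 falls in the 16-24 band.
Grid: Level 16-24 × Category III = 49-59 months.

49-59 months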